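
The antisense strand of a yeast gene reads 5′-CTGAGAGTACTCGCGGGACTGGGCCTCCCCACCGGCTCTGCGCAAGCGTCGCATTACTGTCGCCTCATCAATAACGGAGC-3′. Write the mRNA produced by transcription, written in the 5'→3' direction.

The mRNA has the sequence of the coding strand (reverse complement of the template) with T→U. Reverse complement of CTGAGAGTACTCGCGGGACTGGGCCTCCCCACCGGCTCTGCGCAAGCGTCGCATTACTGTCGCCTCATCAATAACGGAGC is GCTCCGTTATTGATGAGGCGACAGTAATGCGACGCTTGCGCAGAGCCGGTGGGGAGGCCCAGTCCCGCGAGTACTCTCAG; then T→U.

5'-GCUCCGUUAUUGAUGAGGCGACAGUAAUGCGACGCUUGCGCAGAGCCGGUGGGGAGGCCCAGUCCCGCGAGUACUCUCAG-3'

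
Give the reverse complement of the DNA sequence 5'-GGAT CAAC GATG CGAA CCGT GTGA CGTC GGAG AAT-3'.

Complement each base (A↔T, G↔C): CCTAGTTGCTACGCTTGGCACACTGCAGCCTCTTA. Then reverse.

5'-ATTCTCCGACGTCACACGGTTCGCATCGTTGATCC-3'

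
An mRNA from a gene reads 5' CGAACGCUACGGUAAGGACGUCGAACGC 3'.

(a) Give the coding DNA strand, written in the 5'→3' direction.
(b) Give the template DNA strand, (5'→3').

(a) The coding strand matches the mRNA with U→T.
(b) The template strand is the reverse complement of the coding strand.

(a) 5'-CGAACGCTACGGTAAGGACGTCGAACGC-3'
(b) 5'-GCGTTCGACGTCCTTACCGTAGCGTTCG-3'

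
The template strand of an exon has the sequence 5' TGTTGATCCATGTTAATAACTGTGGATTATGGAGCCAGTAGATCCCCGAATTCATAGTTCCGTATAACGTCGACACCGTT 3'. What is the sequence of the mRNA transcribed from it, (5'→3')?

5′-AACGGUGUCGACGUUAUACGGAACUAUGAAUUCGGGGAUCUACUGGCUCCAUAAUCCACAGUUAUUAACAUGGAUCAACA-3′

The mRNA has the sequence of the coding strand (reverse complement of the template) with T→U. Reverse complement of TGTTGATCCATGTTAATAACTGTGGATTATGGAGCCAGTAGATCCCCGAATTCATAGTTCCGTATAACGTCGACACCGTT is AACGGTGTCGACGTTATACGGAACTATGAATTCGGGGATCTACTGGCTCCATAATCCACAGTTATTAACATGGATCAACA; then T→U.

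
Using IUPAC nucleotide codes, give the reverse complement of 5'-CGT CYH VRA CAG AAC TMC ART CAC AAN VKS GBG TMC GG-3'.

Standard pairs A↔T, G↔C; ambiguity codes pair R↔Y, M↔K, S↔S, B↔V, H↔D, N↔N. Complement (GCAGRDBYTGTCTTGAKGTYAGTGTTNBMSCVCAKGCC), then reverse for 5'→3'.

5'-CCGKACVCSMBNTTGTGAYTGKAGTTCTGTYBDRGACG-3'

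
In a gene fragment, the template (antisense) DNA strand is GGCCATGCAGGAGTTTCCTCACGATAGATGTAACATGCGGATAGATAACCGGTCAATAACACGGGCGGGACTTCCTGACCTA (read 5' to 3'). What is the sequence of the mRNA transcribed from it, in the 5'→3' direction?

5'-UAGGUCAGGAAGUCCCGCCCGUGUUAUUGACCGGUUAUCUAUCCGCAUGUUACAUCUAUCGUGAGGAAACUCCUGCAUGGCC-3'

RNA polymerase reads the template 3'→5' and synthesizes mRNA 5'→3' by base-pairing (A→U, T→A, G↔C). The complement of the template is CCGGTACGTCCTCAAAGGAGTGCTATCTACATTGTACGCCTATCTATTGGCCAGTTATTGTGCCCGCCCTGAAGGACTGGAT; antiparallel, so 5'→3' the coding strand is TAGGTCAGGAAGTCCCGCCCGTGTTATTGACCGGTTATCTATCCGCATGTTACATCTATCGTGAGGAAACTCCTGCATGGCC. Replace T with U for the mRNA.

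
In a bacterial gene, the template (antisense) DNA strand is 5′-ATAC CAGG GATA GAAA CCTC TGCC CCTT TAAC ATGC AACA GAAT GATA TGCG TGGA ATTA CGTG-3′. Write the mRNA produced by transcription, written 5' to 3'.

5′-CACGUAAUUCCACGCAUAUCAUUCUGUUGCAUGUUAAAGGGGCAGAGGUUUCUAUCCCUGGUAU-3′

RNA polymerase reads the template 3'→5' and synthesizes mRNA 5'→3' by base-pairing (A→U, T→A, G↔C). The complement of the template is TATGGTCCCTATCTTTGGAGACGGGGAAATTGTACGTTGTCTTACTATACGCACCTTAATGCAC; antiparallel, so 5'→3' the coding strand is CACGTAATTCCACGCATATCATTCTGTTGCATGTTAAAGGGGCAGAGGTTTCTATCCCTGGTAT. Replace T with U for the mRNA.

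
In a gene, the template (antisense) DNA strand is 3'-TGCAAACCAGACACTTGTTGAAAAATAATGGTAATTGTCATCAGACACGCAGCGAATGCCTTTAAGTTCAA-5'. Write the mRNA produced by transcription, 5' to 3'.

Reading the template 3'→5' as shown, RNA polymerase pairs each base (A→U, T→A, G↔C) to build mRNA 5'→3' directly.

5'-ACGUUUGGUCUGUGAACAACUUUUUAUUACCAUUAACAGUAGUCUGUGCGUCGCUUACGGAAAUUCAAGUU-3'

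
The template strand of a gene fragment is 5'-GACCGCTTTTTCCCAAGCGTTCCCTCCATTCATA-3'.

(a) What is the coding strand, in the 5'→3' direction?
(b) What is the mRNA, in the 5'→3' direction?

(a) 5'-TATGAATGGAGGGAACGCTTGGGAAAAAGCGGTC-3'
(b) 5′-UAUGAAUGGAGGGAACGCUUGGGAAAAAGCGGUC-3′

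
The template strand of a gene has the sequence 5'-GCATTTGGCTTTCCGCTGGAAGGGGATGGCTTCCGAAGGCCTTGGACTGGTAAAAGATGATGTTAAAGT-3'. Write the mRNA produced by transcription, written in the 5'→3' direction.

5'-ACUUUAACAUCAUCUUUUACCAGUCCAAGGCCUUCGGAAGCCAUCCCCUUCCAGCGGAAAGCCAAAUGC-3'

The mRNA has the sequence of the coding strand (reverse complement of the template) with T→U. Reverse complement of GCATTTGGCTTTCCGCTGGAAGGGGATGGCTTCCGAAGGCCTTGGACTGGTAAAAGATGATGTTAAAGT is ACTTTAACATCATCTTTTACCAGTCCAAGGCCTTCGGAAGCCATCCCCTTCCAGCGGAAAGCCAAATGC; then T→U.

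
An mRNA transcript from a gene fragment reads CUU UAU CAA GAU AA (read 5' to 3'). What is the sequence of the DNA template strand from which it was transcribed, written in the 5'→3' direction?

Replace U with T to get the coding DNA strand: CTTTATCAAGATAA. The template strand is its reverse complement (complement GAAATAGTTCTATT, then reverse).

5′-TTATCTTGATAAAG-3′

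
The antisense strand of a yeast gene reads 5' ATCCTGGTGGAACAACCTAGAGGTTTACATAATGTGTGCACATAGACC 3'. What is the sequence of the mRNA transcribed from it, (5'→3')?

5'-GGUCUAUGUGCACACAUUAUGUAAACCUCUAGGUUGUUCCACCAGGAU-3'

RNA polymerase reads the template 3'→5' and synthesizes mRNA 5'→3' by base-pairing (A→U, T→A, G↔C). The complement of the template is TAGGACCACCTTGTTGGATCTCCAAATGTATTACACACGTGTATCTGG; antiparallel, so 5'→3' the coding strand is GGTCTATGTGCACACATTATGTAAACCTCTAGGTTGTTCCACCAGGAT. Replace T with U for the mRNA.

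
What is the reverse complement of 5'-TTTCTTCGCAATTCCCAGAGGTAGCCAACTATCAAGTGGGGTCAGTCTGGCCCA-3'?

5′-TGGGCCAGACTGACCCCACTTGATAGTTGGCTACCTCTGGGAATTGCGAAGAAA-3′

Reading the sequence 3'→5' and pairing each base (A↔T, G↔C) gives the reverse complement directly.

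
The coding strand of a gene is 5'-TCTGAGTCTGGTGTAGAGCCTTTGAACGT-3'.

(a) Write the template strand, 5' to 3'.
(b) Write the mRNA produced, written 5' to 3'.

(a) 5'-ACGTTCAAAGGCTCTACACCAGACTCAGA-3'
(b) 5′-UCUGAGUCUGGUGUAGAGCCUUUGAACGU-3′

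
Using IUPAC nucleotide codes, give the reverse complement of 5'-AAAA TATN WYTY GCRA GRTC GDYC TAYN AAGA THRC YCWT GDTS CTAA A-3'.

5'-TTTAGSAHCAWGRGYDATCTTNRTAGRHCGAYCTYGCRARWNATATTTT-3'

Standard pairs A↔T, G↔C; ambiguity codes pair R↔Y, W↔W, S↔S, D↔H, N↔N. Complement (TTTTATANWRARCGYTCYAGCHRGATRNTTCTADYGRGWACHASGATTT), then reverse for 5'→3'.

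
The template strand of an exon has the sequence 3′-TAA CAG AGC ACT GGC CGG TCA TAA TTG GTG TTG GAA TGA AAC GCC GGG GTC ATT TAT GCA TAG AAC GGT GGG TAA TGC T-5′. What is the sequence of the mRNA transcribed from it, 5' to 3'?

Reading the template 3'→5' as shown, RNA polymerase pairs each base (A→U, T→A, G↔C) to build mRNA 5'→3' directly.

5'-AUUGUCUCGUGACCGGCCAGUAUUAACCACAACCUUACUUUGCGGCCCCAGUAAAUACGUAUCUUGCCACCCAUUACGA-3'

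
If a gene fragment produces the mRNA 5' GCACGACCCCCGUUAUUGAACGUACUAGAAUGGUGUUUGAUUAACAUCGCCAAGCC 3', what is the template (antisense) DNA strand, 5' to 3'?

5′-GGCTTGGCGATGTTAATCAAACACCATTCTAGTACGTTCAATAACGGGGGTCGTGC-3′

Replace U with T to get the coding DNA strand: GCACGACCCCCGTTATTGAACGTACTAGAATGGTGTTTGATTAACATCGCCAAGCC. The template strand is its reverse complement (complement CGTGCTGGGGGCAATAACTTGCATGATCTTACCACAAACTAATTGTAGCGGTTCGG, then reverse).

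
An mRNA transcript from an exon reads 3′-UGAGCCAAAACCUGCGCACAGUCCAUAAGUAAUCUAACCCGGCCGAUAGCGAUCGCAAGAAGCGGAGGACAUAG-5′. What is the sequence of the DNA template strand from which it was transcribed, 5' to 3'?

Written 5'→3' the mRNA is GAUACAGGAGGCGAAGAACGCUAGCGAUAGCCGGCCCAAUCUAAUGAAUACCUGACACGCGUCCAAAACCGAGU, so the coding DNA strand is GATACAGGAGGCGAAGAACGCTAGCGATAGCCGGCCCAATCTAATGAATACCTGACACGCGTCCAAAACCGAGT. The template is its reverse complement.

5'-ACTCGGTTTTGGACGCGTGTCAGGTATTCATTAGATTGGGCCGGCTATCGCTAGCGTTCTTCGCCTCCTGTATC-3'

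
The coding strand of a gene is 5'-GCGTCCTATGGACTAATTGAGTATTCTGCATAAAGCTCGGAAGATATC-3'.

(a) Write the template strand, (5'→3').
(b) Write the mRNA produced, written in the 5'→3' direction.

(a) The template strand is the reverse complement of the coding strand: complement CGCAGGATACCTGATTAACTCATAAGACGTATTTCGAGCCTTCTATAG, then reverse.
(b) mRNA matches the coding strand with T→U.

(a) 5'-GATATCTTCCGAGCTTTATGCAGAATACTCAATTAGTCCATAGGACGC-3'
(b) 5′-GCGUCCUAUGGACUAAUUGAGUAUUCUGCAUAAAGCUCGGAAGAUAUC-3′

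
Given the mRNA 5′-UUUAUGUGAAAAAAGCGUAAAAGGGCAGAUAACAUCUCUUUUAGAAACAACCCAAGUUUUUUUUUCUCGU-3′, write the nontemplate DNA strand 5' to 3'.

5'-TTTATGTGAAAAAAGCGTAAAAGGGCAGATAACATCTCTTTTAGAAACAACCCAAGTTTTTTTTTCTCGT-3'

The coding DNA strand has the same 5'→3' sequence as the mRNA with U replaced by T.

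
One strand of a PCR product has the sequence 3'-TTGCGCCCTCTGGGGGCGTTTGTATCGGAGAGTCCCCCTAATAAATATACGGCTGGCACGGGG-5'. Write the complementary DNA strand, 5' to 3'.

5'-AACGCGGGAGACCCCCGCAAACATAGCCTCTCAGGGGGATTATTTATATGCCGACCGTGCCCC-3'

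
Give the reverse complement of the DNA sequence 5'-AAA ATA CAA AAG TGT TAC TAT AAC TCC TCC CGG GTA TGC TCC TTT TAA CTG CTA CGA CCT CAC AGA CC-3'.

5'-GGTCTGTGAGGTCGTAGCAGTTAAAAGGAGCATACCCGGGAGGAGTTATAGTAACACTTTTGTATTTT-3'

Reading the sequence 3'→5' and pairing each base (A↔T, G↔C) gives the reverse complement directly.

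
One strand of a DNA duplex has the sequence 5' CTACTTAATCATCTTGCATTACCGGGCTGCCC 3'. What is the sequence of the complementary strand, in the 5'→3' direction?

The complement of CTACTTAATCATCTTGCATTACCGGGCTGCCC is GATGAATTAGTAGAACGTAATGGCCCGACGGG (A↔T, G↔C). DNA strands are antiparallel, so the complementary strand runs 3'→5'; reversing gives the 5'→3' form.

5'-GGGCAGCCCGGTAATGCAAGATGATTAAGTAG-3'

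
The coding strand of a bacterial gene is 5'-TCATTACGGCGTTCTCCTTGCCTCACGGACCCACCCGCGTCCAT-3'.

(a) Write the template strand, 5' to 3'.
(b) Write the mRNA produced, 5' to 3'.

(a) 5′-ATGGACGCGGGTGGGTCCGTGAGGCAAGGAGAACGCCGTAATGA-3′
(b) 5'-UCAUUACGGCGUUCUCCUUGCCUCACGGACCCACCCGCGUCCAU-3'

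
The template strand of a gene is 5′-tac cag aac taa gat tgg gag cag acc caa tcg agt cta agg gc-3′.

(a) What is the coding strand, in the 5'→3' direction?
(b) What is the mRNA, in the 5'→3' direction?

(a) 5′-GCCCTTAGACTCGATTGGGTCTGCTCCCAATCTTAGTTCTGGTA-3′
(b) 5'-GCCCUUAGACUCGAUUGGGUCUGCUCCCAAUCUUAGUUCUGGUA-3'

(a) The coding strand is the reverse complement of the template: complement ATGGTCTTGATTCTAACCCTCGTCTGGGTTAGCTCAGATTCCCG, then reverse.
(b) mRNA has the coding-strand sequence with T→U.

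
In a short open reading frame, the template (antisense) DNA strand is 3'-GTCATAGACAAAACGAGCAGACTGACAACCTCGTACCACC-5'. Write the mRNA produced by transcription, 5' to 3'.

5'-CAGUAUCUGUUUUGCUCGUCUGACUGUUGGAGCAUGGUGG-3'

Reading the template 3'→5' as shown, RNA polymerase pairs each base (A→U, T→A, G↔C) to build mRNA 5'→3' directly.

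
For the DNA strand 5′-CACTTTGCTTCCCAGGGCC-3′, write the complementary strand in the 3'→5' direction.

Base-pairing A↔T, G↔C gives the complement. The complementary strand is antiparallel, so paired with a 5'→3' strand it runs 3'→5'.

3'-GTGAAACGAAGGGTCCCGG-5'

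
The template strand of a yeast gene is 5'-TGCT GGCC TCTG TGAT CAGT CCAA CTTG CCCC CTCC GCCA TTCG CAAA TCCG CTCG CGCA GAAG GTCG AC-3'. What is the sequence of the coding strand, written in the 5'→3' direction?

5'-GTCGACCTTCTGCGCGAGCGGATTTGCGAATGGCGGAGGGGGCAAGTTGGACTGATCACAGAGGCCAGCA-3'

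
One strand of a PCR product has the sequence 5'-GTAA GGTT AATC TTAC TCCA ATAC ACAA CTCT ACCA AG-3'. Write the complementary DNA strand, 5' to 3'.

5'-CTTGGTAGAGTTGTGTATTGGAGTAAGATTAACCTTAC-3'

The complement of GTAAGGTTAATCTTACTCCAATACACAACTCTACCAAG is CATTCCAATTAGAATGAGGTTATGTGTTGAGATGGTTC (A↔T, G↔C). DNA strands are antiparallel, so the complementary strand runs 3'→5'; reversing gives the 5'→3' form.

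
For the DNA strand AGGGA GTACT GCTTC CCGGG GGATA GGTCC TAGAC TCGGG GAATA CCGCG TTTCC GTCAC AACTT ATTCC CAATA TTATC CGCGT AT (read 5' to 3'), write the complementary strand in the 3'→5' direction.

3'-TCCCTCATGACGAAGGGCCCCCTATCCAGGATCTGAGCCCCTTATGGCGCAAAGGCAGTGTTGAATAAGGGTTATAATAGGCGCATA-5'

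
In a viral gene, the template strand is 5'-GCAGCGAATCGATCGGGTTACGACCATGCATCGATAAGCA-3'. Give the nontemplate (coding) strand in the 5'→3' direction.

5'-TGCTTATCGATGCATGGTCGTAACCCGATCGATTCGCTGC-3'

The coding strand is complementary and antiparallel to the template: take the complement (A↔T, G↔C) and reverse.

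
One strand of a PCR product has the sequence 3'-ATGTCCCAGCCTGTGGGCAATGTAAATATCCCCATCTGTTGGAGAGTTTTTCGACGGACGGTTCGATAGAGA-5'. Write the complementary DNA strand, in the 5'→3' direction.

5′-TACAGGGTCGGACACCCGTTACATTTATAGGGGTAGACAACCTCTCAAAAAGCTGCCTGCCAAGCTATCTCT-3′

The strand is given 3'→5', so its complement runs 5'→3' in the same left-to-right order: pair each base A↔T, G↔C.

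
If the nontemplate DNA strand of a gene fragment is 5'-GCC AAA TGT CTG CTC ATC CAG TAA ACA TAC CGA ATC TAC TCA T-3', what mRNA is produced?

mRNA has the coding-strand sequence with U in place of T.

5'-GCCAAAUGUCUGCUCAUCCAGUAAACAUACCGAAUCUACUCAU-3'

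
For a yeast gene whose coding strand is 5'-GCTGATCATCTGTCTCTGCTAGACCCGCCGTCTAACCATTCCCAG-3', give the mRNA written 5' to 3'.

The mRNA is synthesized from the template strand, so it matches the coding strand with T replaced by U.

5'-GCUGAUCAUCUGUCUCUGCUAGACCCGCCGUCUAACCAUUCCCAG-3'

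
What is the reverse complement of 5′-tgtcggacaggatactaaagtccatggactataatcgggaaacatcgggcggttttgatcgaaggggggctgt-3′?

5'-ACAGCCCCCCTTCGATCAAAACCGCCCGATGTTTCCCGATTATAGTCCATGGACTTTAGTATCCTGTCCGACA-3'

Complement each base (A↔T, G↔C): ACAGCCTGTCCTATGATTTCAGGTACCTGATATTAGCCCTTTGTAGCCCGCCAAAACTAGCTTCCCCCCGACA. Then reverse.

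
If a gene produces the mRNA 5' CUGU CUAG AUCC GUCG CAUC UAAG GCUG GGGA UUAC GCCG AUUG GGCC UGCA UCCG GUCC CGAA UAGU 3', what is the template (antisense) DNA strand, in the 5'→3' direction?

5'-ACTATTCGGGACCGGATGCAGGCCCAATCGGCGTAATCCCCAGCCTTAGATGCGACGGATCTAGACAG-3'

Replace U with T to get the coding DNA strand: CTGTCTAGATCCGTCGCATCTAAGGCTGGGGATTACGCCGATTGGGCCTGCATCCGGTCCCGAATAGT. The template strand is its reverse complement (complement GACAGATCTAGGCAGCGTAGATTCCGACCCCTAATGCGGCTAACCCGGACGTAGGCCAGGGCTTATCA, then reverse).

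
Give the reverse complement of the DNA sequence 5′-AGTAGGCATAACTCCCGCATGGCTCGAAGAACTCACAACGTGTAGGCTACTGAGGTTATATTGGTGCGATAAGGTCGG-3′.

Complement each base (A↔T, G↔C): TCATCCGTATTGAGGGCGTACCGAGCTTCTTGAGTGTTGCACATCCGATGACTCCAATATAACCACGCTATTCCAGCC. Then reverse.

5'-CCGACCTTATCGCACCAATATAACCTCAGTAGCCTACACGTTGTGAGTTCTTCGAGCCATGCGGGAGTTATGCCTACT-3'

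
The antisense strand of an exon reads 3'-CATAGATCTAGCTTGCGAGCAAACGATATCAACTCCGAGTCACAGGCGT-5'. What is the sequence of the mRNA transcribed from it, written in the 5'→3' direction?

5'-GUAUCUAGAUCGAACGCUCGUUUGCUAUAGUUGAGGCUCAGUGUCCGCA-3'

Reading the template 3'→5' as shown, RNA polymerase pairs each base (A→U, T→A, G↔C) to build mRNA 5'→3' directly.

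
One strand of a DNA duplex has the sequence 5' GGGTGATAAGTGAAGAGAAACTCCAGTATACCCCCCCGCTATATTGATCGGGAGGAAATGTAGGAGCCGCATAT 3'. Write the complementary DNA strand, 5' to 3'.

The complement of GGGTGATAAGTGAAGAGAAACTCCAGTATACCCCCCCGCTATATTGATCGGGAGGAAATGTAGGAGCCGCATAT is CCCACTATTCACTTCTCTTTGAGGTCATATGGGGGGGCGATATAACTAGCCCTCCTTTACATCCTCGGCGTATA (A↔T, G↔C). DNA strands are antiparallel, so the complementary strand runs 3'→5'; reversing gives the 5'→3' form.

5'-ATATGCGGCTCCTACATTTCCTCCCGATCAATATAGCGGGGGGGTATACTGGAGTTTCTCTTCACTTATCACCC-3'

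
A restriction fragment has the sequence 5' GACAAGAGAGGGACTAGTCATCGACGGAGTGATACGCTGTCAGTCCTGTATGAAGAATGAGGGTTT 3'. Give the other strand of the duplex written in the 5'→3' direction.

5'-AAACCCTCATTCTTCATACAGGACTGACAGCGTATCACTCCGTCGATGACTAGTCCCTCTCTTGTC-3'

Pairing A↔T and G↔C gives CTGTTCTCTCCCTGATCAGTAGCTGCCTCACTATGCGACAGTCAGGACATACTTCTTACTCCCAAA, running 3'→5'. Reverse for the 5'→3' convention.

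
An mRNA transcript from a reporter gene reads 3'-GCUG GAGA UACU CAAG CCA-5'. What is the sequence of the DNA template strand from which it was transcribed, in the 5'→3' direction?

Written 5'→3' the mRNA is ACCGAACUCAUAGAGGUCG, so the coding DNA strand is ACCGAACTCATAGAGGTCG. The template is its reverse complement.

5'-CGACCTCTATGAGTTCGGT-3'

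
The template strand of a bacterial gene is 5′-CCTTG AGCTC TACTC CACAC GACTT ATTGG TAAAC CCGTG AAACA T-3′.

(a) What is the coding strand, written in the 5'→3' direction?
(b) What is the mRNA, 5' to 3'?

(a) 5′-ATGTTTCACGGGTTTACCAATAAGTCGTGTGGAGTAGAGCTCAAGG-3′
(b) 5'-AUGUUUCACGGGUUUACCAAUAAGUCGUGUGGAGUAGAGCUCAAGG-3'

(a) The coding strand is the reverse complement of the template: complement GGAACTCGAGATGAGGTGTGCTGAATAACCATTTGGGCACTTTGTA, then reverse.
(b) mRNA has the coding-strand sequence with T→U.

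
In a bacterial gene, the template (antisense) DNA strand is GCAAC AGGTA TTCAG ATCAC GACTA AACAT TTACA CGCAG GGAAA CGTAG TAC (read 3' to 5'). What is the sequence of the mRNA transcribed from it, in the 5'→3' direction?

Reading the template 3'→5' as shown, RNA polymerase pairs each base (A→U, T→A, G↔C) to build mRNA 5'→3' directly.

5'-CGUUGUCCAUAAGUCUAGUGCUGAUUUGUAAAUGUGCGUCCCUUUGCAUCAUG-3'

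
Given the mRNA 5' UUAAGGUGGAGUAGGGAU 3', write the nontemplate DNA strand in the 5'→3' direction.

The coding DNA strand has the same 5'→3' sequence as the mRNA with U replaced by T.

5′-TTAAGGTGGAGTAGGGAT-3′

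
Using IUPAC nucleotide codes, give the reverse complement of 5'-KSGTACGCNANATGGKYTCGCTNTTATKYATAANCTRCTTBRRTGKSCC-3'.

Standard pairs A↔T, G↔C; ambiguity codes pair R↔Y, K↔M, S↔S, B↔V, N↔N. Complement (MSCATGCGNTNTACCMRAGCGANAATAMRTATTNGAYGAAVYYACMSGG), then reverse for 5'→3'.

5'-GGSMCAYYVAAGYAGNTTATRMATAANAGCGARMCCATNTNGCGTACSM-3'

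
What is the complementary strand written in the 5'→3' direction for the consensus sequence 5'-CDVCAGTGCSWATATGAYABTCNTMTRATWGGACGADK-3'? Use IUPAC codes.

5′-MHTCGTCCWATYAKANGAVTRTCATATWSGCACTGBHG-3′

Standard pairs A↔T, G↔C; ambiguity codes pair R↔Y, M↔K, W↔W, S↔S, B↔V, D↔H, N↔N. Complement (GHBGTCACGSWTATACTRTVAGNAKAYTAWCCTGCTHM), then reverse for 5'→3'.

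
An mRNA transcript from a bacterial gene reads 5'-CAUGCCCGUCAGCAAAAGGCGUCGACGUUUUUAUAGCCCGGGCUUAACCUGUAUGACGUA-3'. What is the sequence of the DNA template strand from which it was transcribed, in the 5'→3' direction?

Replace U with T to get the coding DNA strand: CATGCCCGTCAGCAAAAGGCGTCGACGTTTTTATAGCCCGGGCTTAACCTGTATGACGTA. The template strand is its reverse complement (complement GTACGGGCAGTCGTTTTCCGCAGCTGCAAAAATATCGGGCCCGAATTGGACATACTGCAT, then reverse).

5'-TACGTCATACAGGTTAAGCCCGGGCTATAAAAACGTCGACGCCTTTTGCTGACGGGCATG-3'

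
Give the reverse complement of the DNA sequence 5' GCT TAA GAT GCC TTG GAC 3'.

Reading the sequence 3'→5' and pairing each base (A↔T, G↔C) gives the reverse complement directly.

5'-GTCCAAGGCATCTTAAGC-3'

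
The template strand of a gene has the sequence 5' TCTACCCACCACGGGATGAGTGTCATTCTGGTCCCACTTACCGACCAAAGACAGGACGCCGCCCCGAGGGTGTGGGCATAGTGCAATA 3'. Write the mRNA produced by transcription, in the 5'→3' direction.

5'-UAUUGCACUAUGCCCACACCCUCGGGGCGGCGUCCUGUCUUUGGUCGGUAAGUGGGACCAGAAUGACACUCAUCCCGUGGUGGGUAGA-3'

The mRNA has the sequence of the coding strand (reverse complement of the template) with T→U. Reverse complement of TCTACCCACCACGGGATGAGTGTCATTCTGGTCCCACTTACCGACCAAAGACAGGACGCCGCCCCGAGGGTGTGGGCATAGTGCAATA is TATTGCACTATGCCCACACCCTCGGGGCGGCGTCCTGTCTTTGGTCGGTAAGTGGGACCAGAATGACACTCATCCCGTGGTGGGTAGA; then T→U.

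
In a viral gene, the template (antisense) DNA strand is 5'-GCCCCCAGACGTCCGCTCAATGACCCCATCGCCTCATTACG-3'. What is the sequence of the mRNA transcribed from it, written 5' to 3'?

RNA polymerase reads the template 3'→5' and synthesizes mRNA 5'→3' by base-pairing (A→U, T→A, G↔C). The complement of the template is CGGGGGTCTGCAGGCGAGTTACTGGGGTAGCGGAGTAATGC; antiparallel, so 5'→3' the coding strand is CGTAATGAGGCGATGGGGTCATTGAGCGGACGTCTGGGGGC. Replace T with U for the mRNA.

5'-CGUAAUGAGGCGAUGGGGUCAUUGAGCGGACGUCUGGGGGC-3'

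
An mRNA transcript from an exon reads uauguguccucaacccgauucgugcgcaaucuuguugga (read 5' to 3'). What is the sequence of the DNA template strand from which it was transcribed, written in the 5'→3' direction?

5'-TCCAACAAGATTGCGCACGAATCGGGTTGAGGACACATA-3'

Replace U with T to get the coding DNA strand: TATGTGTCCTCAACCCGATTCGTGCGCAATCTTGTTGGA. The template strand is its reverse complement (complement ATACACAGGAGTTGGGCTAAGCACGCGTTAGAACAACCT, then reverse).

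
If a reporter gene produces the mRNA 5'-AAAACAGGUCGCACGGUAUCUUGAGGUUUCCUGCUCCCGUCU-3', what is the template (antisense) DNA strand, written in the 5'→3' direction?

Replace U with T to get the coding DNA strand: AAAACAGGTCGCACGGTATCTTGAGGTTTCCTGCTCCCGTCT. The template strand is its reverse complement (complement TTTTGTCCAGCGTGCCATAGAACTCCAAAGGACGAGGGCAGA, then reverse).

5′-AGACGGGAGCAGGAAACCTCAAGATACCGTGCGACCTGTTTT-3′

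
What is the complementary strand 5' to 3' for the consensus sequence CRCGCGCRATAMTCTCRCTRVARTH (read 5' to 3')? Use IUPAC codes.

Standard pairs A↔T, G↔C; ambiguity codes pair R↔Y, M↔K, H↔D, V↔B. Complement (GYGCGCGYTATKAGAGYGAYBTYAD), then reverse for 5'→3'.

5'-DAYTBYAGYGAGAKTATYGCGCGYG-3'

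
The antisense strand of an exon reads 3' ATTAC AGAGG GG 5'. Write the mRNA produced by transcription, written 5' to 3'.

Reading the template 3'→5' as shown, RNA polymerase pairs each base (A→U, T→A, G↔C) to build mRNA 5'→3' directly.

5'-UAAUGUCUCCCC-3'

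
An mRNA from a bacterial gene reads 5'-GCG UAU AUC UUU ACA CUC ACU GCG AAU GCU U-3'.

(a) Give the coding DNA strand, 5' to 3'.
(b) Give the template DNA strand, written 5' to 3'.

(a) 5'-GCGTATATCTTTACACTCACTGCGAATGCTT-3'
(b) 5'-AAGCATTCGCAGTGAGTGTAAAGATATACGC-3'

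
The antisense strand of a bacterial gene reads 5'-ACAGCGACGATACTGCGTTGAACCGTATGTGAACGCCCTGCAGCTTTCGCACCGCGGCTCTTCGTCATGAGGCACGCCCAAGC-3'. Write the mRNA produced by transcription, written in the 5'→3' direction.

5'-GCUUGGGCGUGCCUCAUGACGAAGAGCCGCGGUGCGAAAGCUGCAGGGCGUUCACAUACGGUUCAACGCAGUAUCGUCGCUGU-3'

RNA polymerase reads the template 3'→5' and synthesizes mRNA 5'→3' by base-pairing (A→U, T→A, G↔C). The complement of the template is TGTCGCTGCTATGACGCAACTTGGCATACACTTGCGGGACGTCGAAAGCGTGGCGCCGAGAAGCAGTACTCCGTGCGGGTTCG; antiparallel, so 5'→3' the coding strand is GCTTGGGCGTGCCTCATGACGAAGAGCCGCGGTGCGAAAGCTGCAGGGCGTTCACATACGGTTCAACGCAGTATCGTCGCTGT. Replace T with U for the mRNA.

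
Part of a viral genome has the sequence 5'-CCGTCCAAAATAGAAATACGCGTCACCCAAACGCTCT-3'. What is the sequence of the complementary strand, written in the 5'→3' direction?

Pairing A↔T and G↔C gives GGCAGGTTTTATCTTTATGCGCAGTGGGTTTGCGAGA, running 3'→5'. Reverse for the 5'→3' convention.

5′-AGAGCGTTTGGGTGACGCGTATTTCTATTTTGGACGG-3′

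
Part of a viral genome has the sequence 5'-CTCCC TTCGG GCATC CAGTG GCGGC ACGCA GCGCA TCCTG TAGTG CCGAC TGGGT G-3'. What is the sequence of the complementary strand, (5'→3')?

5'-CACCCAGTCGGCACTACAGGATGCGCTGCGTGCCGCCACTGGATGCCCGAAGGGAG-3'

The complement of CTCCCTTCGGGCATCCAGTGGCGGCACGCAGCGCATCCTGTAGTGCCGACTGGGTG is GAGGGAAGCCCGTAGGTCACCGCCGTGCGTCGCGTAGGACATCACGGCTGACCCAC (A↔T, G↔C). DNA strands are antiparallel, so the complementary strand runs 3'→5'; reversing gives the 5'→3' form.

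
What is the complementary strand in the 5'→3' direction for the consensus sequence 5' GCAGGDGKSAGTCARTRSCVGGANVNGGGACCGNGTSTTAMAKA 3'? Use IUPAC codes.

Standard pairs A↔T, G↔C; ambiguity codes pair R↔Y, M↔K, S↔S, D↔H, V↔B, N↔N. Complement (CGTCCHCMSTCAGTYAYSGBCCTNBNCCCTGGCNCASAATKTMT), then reverse for 5'→3'.

5'-TMTKTAASACNCGGTCCCNBNTCCBGSYAYTGACTSMCHCCTGC-3'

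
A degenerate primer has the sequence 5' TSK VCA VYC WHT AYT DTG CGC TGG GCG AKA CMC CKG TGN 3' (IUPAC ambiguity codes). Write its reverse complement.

Standard pairs A↔T, G↔C; ambiguity codes pair Y↔R, M↔K, W↔W, S↔S, D↔H, V↔B, N↔N. Complement (ASMBGTBRGWDATRAHACGCGACCCGCTMTGKGGMCACN), then reverse for 5'→3'.

5'-NCACMGGKGTMTCGCCCAGCGCAHARTADWGRBTGBMSA-3'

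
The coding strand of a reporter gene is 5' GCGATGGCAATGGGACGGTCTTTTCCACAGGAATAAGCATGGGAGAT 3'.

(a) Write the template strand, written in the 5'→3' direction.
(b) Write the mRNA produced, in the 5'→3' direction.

(a) The template strand is the reverse complement of the coding strand: complement CGCTACCGTTACCCTGCCAGAAAAGGTGTCCTTATTCGTACCCTCTA, then reverse.
(b) mRNA matches the coding strand with T→U.

(a) 5'-ATCTCCCATGCTTATTCCTGTGGAAAAGACCGTCCCATTGCCATCGC-3'
(b) 5'-GCGAUGGCAAUGGGACGGUCUUUUCCACAGGAAUAAGCAUGGGAGAU-3'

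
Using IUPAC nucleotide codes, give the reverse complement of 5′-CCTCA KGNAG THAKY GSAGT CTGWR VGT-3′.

Standard pairs A↔T, G↔C; ambiguity codes pair R↔Y, K↔M, W↔W, S↔S, H↔D, V↔B, N↔N. Complement (GGAGTMCNTCADTMRCSTCAGACWYBCA), then reverse for 5'→3'.

5'-ACBYWCAGACTSCRMTDACTNCMTGAGG-3'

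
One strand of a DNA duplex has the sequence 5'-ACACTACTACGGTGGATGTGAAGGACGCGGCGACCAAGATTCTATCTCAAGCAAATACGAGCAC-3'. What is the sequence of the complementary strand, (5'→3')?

Pairing A↔T and G↔C gives TGTGATGATGCCACCTACACTTCCTGCGCCGCTGGTTCTAAGATAGAGTTCGTTTATGCTCGTG, running 3'→5'. Reverse for the 5'→3' convention.

5'-GTGCTCGTATTTGCTTGAGATAGAATCTTGGTCGCCGCGTCCTTCACATCCACCGTAGTAGTGT-3'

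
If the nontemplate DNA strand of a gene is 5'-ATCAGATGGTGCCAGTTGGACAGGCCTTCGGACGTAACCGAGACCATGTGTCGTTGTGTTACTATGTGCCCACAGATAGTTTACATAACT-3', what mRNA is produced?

5'-AUCAGAUGGUGCCAGUUGGACAGGCCUUCGGACGUAACCGAGACCAUGUGUCGUUGUGUUACUAUGUGCCCACAGAUAGUUUACAUAACU-3'

mRNA has the coding-strand sequence with U in place of T.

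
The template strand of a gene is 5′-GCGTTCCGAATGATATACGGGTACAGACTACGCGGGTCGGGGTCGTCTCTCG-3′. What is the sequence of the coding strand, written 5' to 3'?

5'-CGAGAGACGACCCCGACCCGCGTAGTCTGTACCCGTATATCATTCGGAACGC-3'

The coding strand is complementary and antiparallel to the template: take the complement (A↔T, G↔C) and reverse.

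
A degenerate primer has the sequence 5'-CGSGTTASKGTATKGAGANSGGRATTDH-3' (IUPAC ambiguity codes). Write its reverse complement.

Standard pairs A↔T, G↔C; ambiguity codes pair R↔Y, K↔M, S↔S, D↔H, N↔N. Complement (GCSCAATSMCATAMCTCTNSCCYTAAHD), then reverse for 5'→3'.

5'-DHAATYCCSNTCTCMATACMSTAACSCG-3'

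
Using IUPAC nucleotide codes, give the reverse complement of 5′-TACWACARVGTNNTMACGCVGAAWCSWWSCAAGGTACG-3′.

Standard pairs A↔T, G↔C; ambiguity codes pair R↔Y, M↔K, W↔W, S↔S, V↔B, N↔N. Complement (ATGWTGTYBCANNAKTGCGBCTTWGSWWSGTTCCATGC), then reverse for 5'→3'.

5'-CGTACCTTGSWWSGWTTCBGCGTKANNACBYTGTWGTA-3'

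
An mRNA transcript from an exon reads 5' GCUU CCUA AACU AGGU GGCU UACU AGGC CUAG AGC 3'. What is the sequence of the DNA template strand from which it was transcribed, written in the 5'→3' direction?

5'-GCTCTAGGCCTAGTAAGCCACCTAGTTTAGGAAGC-3'

Replace U with T to get the coding DNA strand: GCTTCCTAAACTAGGTGGCTTACTAGGCCTAGAGC. The template strand is its reverse complement (complement CGAAGGATTTGATCCACCGAATGATCCGGATCTCG, then reverse).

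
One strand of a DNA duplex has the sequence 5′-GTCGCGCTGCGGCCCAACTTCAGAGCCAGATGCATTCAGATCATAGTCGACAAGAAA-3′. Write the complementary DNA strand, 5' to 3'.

5'-TTTCTTGTCGACTATGATCTGAATGCATCTGGCTCTGAAGTTGGGCCGCAGCGCGAC-3'

Pairing A↔T and G↔C gives CAGCGCGACGCCGGGTTGAAGTCTCGGTCTACGTAAGTCTAGTATCAGCTGTTCTTT, running 3'→5'. Reverse for the 5'→3' convention.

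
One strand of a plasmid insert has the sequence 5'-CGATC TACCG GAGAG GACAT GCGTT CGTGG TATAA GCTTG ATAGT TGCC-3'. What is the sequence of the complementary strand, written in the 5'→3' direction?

The complement of CGATCTACCGGAGAGGACATGCGTTCGTGGTATAAGCTTGATAGTTGCC is GCTAGATGGCCTCTCCTGTACGCAAGCACCATATTCGAACTATCAACGG (A↔T, G↔C). DNA strands are antiparallel, so the complementary strand runs 3'→5'; reversing gives the 5'→3' form.

5'-GGCAACTATCAAGCTTATACCACGAACGCATGTCCTCTCCGGTAGATCG-3'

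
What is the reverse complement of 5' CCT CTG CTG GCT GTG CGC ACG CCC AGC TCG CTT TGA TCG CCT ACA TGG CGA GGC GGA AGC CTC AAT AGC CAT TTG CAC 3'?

5′-GTGCAAATGGCTATTGAGGCTTCCGCCTCGCCATGTAGGCGATCAAAGCGAGCTGGGCGTGCGCACAGCCAGCAGAGG-3′

Reading the sequence 3'→5' and pairing each base (A↔T, G↔C) gives the reverse complement directly.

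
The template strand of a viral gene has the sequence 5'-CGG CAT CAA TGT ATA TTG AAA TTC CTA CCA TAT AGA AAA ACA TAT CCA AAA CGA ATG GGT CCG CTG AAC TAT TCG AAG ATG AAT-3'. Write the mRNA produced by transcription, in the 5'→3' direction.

5'-AUUCAUCUUCGAAUAGUUCAGCGGACCCAUUCGUUUUGGAUAUGUUUUUCUAUAUGGUAGGAAUUUCAAUAUACAUUGAUGCCG-3'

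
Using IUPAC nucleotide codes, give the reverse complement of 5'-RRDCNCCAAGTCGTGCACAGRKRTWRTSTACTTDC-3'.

Standard pairs A↔T, G↔C; ambiguity codes pair R↔Y, K↔M, W↔W, S↔S, D↔H, N↔N. Complement (YYHGNGGTTCAGCACGTGTCYMYAWYASATGAAHG), then reverse for 5'→3'.

5'-GHAAGTASAYWAYMYCTGTGCACGACTTGGNGHYY-3'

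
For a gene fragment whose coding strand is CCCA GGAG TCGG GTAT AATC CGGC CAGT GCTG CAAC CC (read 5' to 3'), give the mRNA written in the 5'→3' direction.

5'-CCCAGGAGUCGGGUAUAAUCCGGCCAGUGCUGCAACCC-3'

mRNA has the coding-strand sequence with U in place of T.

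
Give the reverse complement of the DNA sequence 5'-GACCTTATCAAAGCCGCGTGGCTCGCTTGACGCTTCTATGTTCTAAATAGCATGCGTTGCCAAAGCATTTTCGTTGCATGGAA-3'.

Complement each base (A↔T, G↔C): CTGGAATAGTTTCGGCGCACCGAGCGAACTGCGAAGATACAAGATTTATCGTACGCAACGGTTTCGTAAAAGCAACGTACCTT. Then reverse.

5'-TTCCATGCAACGAAAATGCTTTGGCAACGCATGCTATTTAGAACATAGAAGCGTCAAGCGAGCCACGCGGCTTTGATAAGGTC-3'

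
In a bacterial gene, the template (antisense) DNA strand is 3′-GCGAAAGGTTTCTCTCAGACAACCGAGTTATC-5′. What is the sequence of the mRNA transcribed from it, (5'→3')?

Reading the template 3'→5' as shown, RNA polymerase pairs each base (A→U, T→A, G↔C) to build mRNA 5'→3' directly.

5'-CGCUUUCCAAAGAGAGUCUGUUGGCUCAAUAG-3'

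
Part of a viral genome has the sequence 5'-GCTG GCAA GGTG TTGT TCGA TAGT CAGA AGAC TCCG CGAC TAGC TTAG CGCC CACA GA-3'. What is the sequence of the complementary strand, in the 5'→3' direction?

The complement of GCTGGCAAGGTGTTGTTCGATAGTCAGAAGACTCCGCGACTAGCTTAGCGCCCACAGA is CGACCGTTCCACAACAAGCTATCAGTCTTCTGAGGCGCTGATCGAATCGCGGGTGTCT (A↔T, G↔C). DNA strands are antiparallel, so the complementary strand runs 3'→5'; reversing gives the 5'→3' form.

5'-TCTGTGGGCGCTAAGCTAGTCGCGGAGTCTTCTGACTATCGAACAACACCTTGCCAGC-3'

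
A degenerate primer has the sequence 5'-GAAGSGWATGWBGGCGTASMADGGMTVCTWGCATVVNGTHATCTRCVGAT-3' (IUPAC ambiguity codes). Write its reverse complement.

5'-ATCBGYAGATDACNBBATGCWAGBAKCCHTKSTACGCCVWCATWCSCTTC-3'

Standard pairs A↔T, G↔C; ambiguity codes pair R↔Y, M↔K, W↔W, S↔S, B↔V, D↔H, N↔N. Complement (CTTCSCWTACWVCCGCATSKTHCCKABGAWCGTABBNCADTAGAYGBCTA), then reverse for 5'→3'.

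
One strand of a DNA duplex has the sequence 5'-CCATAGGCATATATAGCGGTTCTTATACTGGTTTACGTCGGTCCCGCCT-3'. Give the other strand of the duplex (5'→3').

The complement of CCATAGGCATATATAGCGGTTCTTATACTGGTTTACGTCGGTCCCGCCT is GGTATCCGTATATATCGCCAAGAATATGACCAAATGCAGCCAGGGCGGA (A↔T, G↔C). DNA strands are antiparallel, so the complementary strand runs 3'→5'; reversing gives the 5'→3' form.

5′-AGGCGGGACCGACGTAAACCAGTATAAGAACCGCTATATATGCCTATGG-3′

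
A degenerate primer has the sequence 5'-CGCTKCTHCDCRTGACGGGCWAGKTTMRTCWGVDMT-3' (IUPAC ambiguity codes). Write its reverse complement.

5'-AKHBCWGAYKAAMCTWGCCCGTCAYGHGDAGMAGCG-3'

Standard pairs A↔T, G↔C; ambiguity codes pair R↔Y, M↔K, W↔W, D↔H, V↔B. Complement (GCGAMGADGHGYACTGCCCGWTCMAAKYAGWCBHKA), then reverse for 5'→3'.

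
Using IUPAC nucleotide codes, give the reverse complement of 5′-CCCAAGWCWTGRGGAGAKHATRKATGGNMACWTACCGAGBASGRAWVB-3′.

5'-VBWTYCSTVCTCGGTAWGTKNCCATMYATDMTCTCCYCAWGWCTTGGG-3'

Standard pairs A↔T, G↔C; ambiguity codes pair R↔Y, M↔K, W↔W, S↔S, B↔V, H↔D, N↔N. Complement (GGGTTCWGWACYCCTCTMDTAYMTACCNKTGWATGGCTCVTSCYTWBV), then reverse for 5'→3'.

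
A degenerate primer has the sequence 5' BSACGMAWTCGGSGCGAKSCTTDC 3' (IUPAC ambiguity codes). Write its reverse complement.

Standard pairs A↔T, G↔C; ambiguity codes pair M↔K, W↔W, S↔S, B↔V, D↔H. Complement (VSTGCKTWAGCCSCGCTMSGAAHG), then reverse for 5'→3'.

5'-GHAAGSMTCGCSCCGAWTKCGTSV-3'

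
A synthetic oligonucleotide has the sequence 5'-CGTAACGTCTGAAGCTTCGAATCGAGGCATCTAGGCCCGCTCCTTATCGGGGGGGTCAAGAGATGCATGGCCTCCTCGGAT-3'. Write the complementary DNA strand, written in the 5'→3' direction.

5'-ATCCGAGGAGGCCATGCATCTCTTGACCCCCCCGATAAGGAGCGGGCCTAGATGCCTCGATTCGAAGCTTCAGACGTTACG-3'

The complement of CGTAACGTCTGAAGCTTCGAATCGAGGCATCTAGGCCCGCTCCTTATCGGGGGGGTCAAGAGATGCATGGCCTCCTCGGAT is GCATTGCAGACTTCGAAGCTTAGCTCCGTAGATCCGGGCGAGGAATAGCCCCCCCAGTTCTCTACGTACCGGAGGAGCCTA (A↔T, G↔C). DNA strands are antiparallel, so the complementary strand runs 3'→5'; reversing gives the 5'→3' form.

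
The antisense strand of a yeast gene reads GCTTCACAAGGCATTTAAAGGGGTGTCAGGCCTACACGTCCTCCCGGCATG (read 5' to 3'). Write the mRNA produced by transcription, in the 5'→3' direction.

RNA polymerase reads the template 3'→5' and synthesizes mRNA 5'→3' by base-pairing (A→U, T→A, G↔C). The complement of the template is CGAAGTGTTCCGTAAATTTCCCCACAGTCCGGATGTGCAGGAGGGCCGTAC; antiparallel, so 5'→3' the coding strand is CATGCCGGGAGGACGTGTAGGCCTGACACCCCTTTAAATGCCTTGTGAAGC. Replace T with U for the mRNA.

5'-CAUGCCGGGAGGACGUGUAGGCCUGACACCCCUUUAAAUGCCUUGUGAAGC-3'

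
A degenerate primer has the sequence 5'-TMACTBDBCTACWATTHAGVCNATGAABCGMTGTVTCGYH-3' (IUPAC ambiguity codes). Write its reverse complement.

5'-DRCGABACAKCGVTTCATNGBCTDAATWGTAGVHVAGTKA-3'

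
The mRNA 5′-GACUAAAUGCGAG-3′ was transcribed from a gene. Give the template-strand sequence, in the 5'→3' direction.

5'-CTCGCATTTAGTC-3'

Replace U with T to get the coding DNA strand: GACTAAATGCGAG. The template strand is its reverse complement (complement CTGATTTACGCTC, then reverse).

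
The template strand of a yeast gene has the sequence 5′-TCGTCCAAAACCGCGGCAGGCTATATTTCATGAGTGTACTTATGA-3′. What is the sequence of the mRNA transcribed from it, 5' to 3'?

5′-UCAUAAGUACACUCAUGAAAUAUAGCCUGCCGCGGUUUUGGACGA-3′

The mRNA has the sequence of the coding strand (reverse complement of the template) with T→U. Reverse complement of TCGTCCAAAACCGCGGCAGGCTATATTTCATGAGTGTACTTATGA is TCATAAGTACACTCATGAAATATAGCCTGCCGCGGTTTTGGACGA; then T→U.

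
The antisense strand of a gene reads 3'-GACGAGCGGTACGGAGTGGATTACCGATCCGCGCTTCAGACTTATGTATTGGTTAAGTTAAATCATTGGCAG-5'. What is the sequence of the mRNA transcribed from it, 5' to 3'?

5'-CUGCUCGCCAUGCCUCACCUAAUGGCUAGGCGCGAAGUCUGAAUACAUAACCAAUUCAAUUUAGUAACCGUC-3'

Reading the template 3'→5' as shown, RNA polymerase pairs each base (A→U, T→A, G↔C) to build mRNA 5'→3' directly.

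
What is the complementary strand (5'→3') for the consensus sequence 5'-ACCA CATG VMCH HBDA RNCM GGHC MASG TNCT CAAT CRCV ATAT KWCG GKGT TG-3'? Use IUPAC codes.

5'-CAACMCCGWMATATBGYGATTGAGNACSTKGDCCKGNYTHVDDGKBCATGTGGT-3'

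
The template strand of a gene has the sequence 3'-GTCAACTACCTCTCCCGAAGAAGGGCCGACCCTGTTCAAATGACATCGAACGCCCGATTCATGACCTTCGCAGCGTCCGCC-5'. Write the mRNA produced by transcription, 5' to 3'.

Reading the template 3'→5' as shown, RNA polymerase pairs each base (A→U, T→A, G↔C) to build mRNA 5'→3' directly.

5′-CAGUUGAUGGAGAGGGCUUCUUCCCGGCUGGGACAAGUUUACUGUAGCUUGCGGGCUAAGUACUGGAAGCGUCGCAGGCGG-3′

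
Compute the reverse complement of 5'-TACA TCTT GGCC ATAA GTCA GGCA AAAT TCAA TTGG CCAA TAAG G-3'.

5'-CCTTATTGGCCAATTGAATTTTGCCTGACTTATGGCCAAGATGTA-3'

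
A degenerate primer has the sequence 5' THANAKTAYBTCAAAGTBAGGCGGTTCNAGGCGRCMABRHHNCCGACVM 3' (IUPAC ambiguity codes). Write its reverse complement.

Standard pairs A↔T, G↔C; ambiguity codes pair R↔Y, M↔K, B↔V, H↔D, N↔N. Complement (ADTNTMATRVAGTTTCAVTCCGCCAAGNTCCGCYGKTVYDDNGGCTGBK), then reverse for 5'→3'.

5′-KBGTCGGNDDYVTKGYCGCCTNGAACCGCCTVACTTTGAVRTAMTNTDA-3′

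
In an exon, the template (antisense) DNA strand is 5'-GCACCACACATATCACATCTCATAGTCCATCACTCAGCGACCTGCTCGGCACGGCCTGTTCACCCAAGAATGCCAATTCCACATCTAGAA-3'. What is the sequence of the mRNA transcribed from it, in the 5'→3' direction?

The mRNA has the sequence of the coding strand (reverse complement of the template) with T→U. Reverse complement of GCACCACACATATCACATCTCATAGTCCATCACTCAGCGACCTGCTCGGCACGGCCTGTTCACCCAAGAATGCCAATTCCACATCTAGAA is TTCTAGATGTGGAATTGGCATTCTTGGGTGAACAGGCCGTGCCGAGCAGGTCGCTGAGTGATGGACTATGAGATGTGATATGTGTGGTGC; then T→U.

5'-UUCUAGAUGUGGAAUUGGCAUUCUUGGGUGAACAGGCCGUGCCGAGCAGGUCGCUGAGUGAUGGACUAUGAGAUGUGAUAUGUGUGGUGC-3'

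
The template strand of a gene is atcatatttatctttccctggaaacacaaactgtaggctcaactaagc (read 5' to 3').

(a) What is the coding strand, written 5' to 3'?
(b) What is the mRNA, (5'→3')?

(a) The coding strand is the reverse complement of the template: complement TAGTATAAATAGAAAGGGACCTTTGTGTTTGACATCCGAGTTGATTCG, then reverse.
(b) mRNA has the coding-strand sequence with T→U.

(a) 5'-GCTTAGTTGAGCCTACAGTTTGTGTTTCCAGGGAAAGATAAATATGAT-3'
(b) 5'-GCUUAGUUGAGCCUACAGUUUGUGUUUCCAGGGAAAGAUAAAUAUGAU-3'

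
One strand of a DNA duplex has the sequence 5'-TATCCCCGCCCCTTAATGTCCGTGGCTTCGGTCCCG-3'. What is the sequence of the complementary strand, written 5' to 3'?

Pairing A↔T and G↔C gives ATAGGGGCGGGGAATTACAGGCACCGAAGCCAGGGC, running 3'→5'. Reverse for the 5'→3' convention.

5′-CGGGACCGAAGCCACGGACATTAAGGGGCGGGGATA-3′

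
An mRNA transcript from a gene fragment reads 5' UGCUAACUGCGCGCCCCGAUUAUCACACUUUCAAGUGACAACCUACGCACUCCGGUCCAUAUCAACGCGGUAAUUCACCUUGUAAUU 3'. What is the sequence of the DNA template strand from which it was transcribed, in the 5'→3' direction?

5'-AATTACAAGGTGAATTACCGCGTTGATATGGACCGGAGTGCGTAGGTTGTCACTTGAAAGTGTGATAATCGGGGCGCGCAGTTAGCA-3'

Replace U with T to get the coding DNA strand: TGCTAACTGCGCGCCCCGATTATCACACTTTCAAGTGACAACCTACGCACTCCGGTCCATATCAACGCGGTAATTCACCTTGTAATT. The template strand is its reverse complement (complement ACGATTGACGCGCGGGGCTAATAGTGTGAAAGTTCACTGTTGGATGCGTGAGGCCAGGTATAGTTGCGCCATTAAGTGGAACATTAA, then reverse).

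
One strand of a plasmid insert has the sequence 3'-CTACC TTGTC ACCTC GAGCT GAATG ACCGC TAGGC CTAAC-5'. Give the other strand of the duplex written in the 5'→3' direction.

The strand is given 3'→5', so its complement runs 5'→3' in the same left-to-right order: pair each base A↔T, G↔C.

5'-GATGGAACAGTGGAGCTCGACTTACTGGCGATCCGGATTG-3'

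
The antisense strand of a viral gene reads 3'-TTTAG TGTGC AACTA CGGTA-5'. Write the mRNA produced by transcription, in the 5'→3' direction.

5'-AAAUCACACGUUGAUGCCAU-3'

Reading the template 3'→5' as shown, RNA polymerase pairs each base (A→U, T→A, G↔C) to build mRNA 5'→3' directly.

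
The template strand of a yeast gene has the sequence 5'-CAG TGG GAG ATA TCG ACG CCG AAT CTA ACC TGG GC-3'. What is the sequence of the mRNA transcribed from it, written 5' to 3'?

5'-GCCCAGGUUAGAUUCGGCGUCGAUAUCUCCCACUG-3'

The mRNA has the sequence of the coding strand (reverse complement of the template) with T→U. Reverse complement of CAGTGGGAGATATCGACGCCGAATCTAACCTGGGC is GCCCAGGTTAGATTCGGCGTCGATATCTCCCACTG; then T→U.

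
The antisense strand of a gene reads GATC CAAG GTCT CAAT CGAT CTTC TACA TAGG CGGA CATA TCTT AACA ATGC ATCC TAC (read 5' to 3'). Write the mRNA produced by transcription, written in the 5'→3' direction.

RNA polymerase reads the template 3'→5' and synthesizes mRNA 5'→3' by base-pairing (A→U, T→A, G↔C). The complement of the template is CTAGGTTCCAGAGTTAGCTAGAAGATGTATCCGCCTGTATAGAATTGTTACGTAGGATG; antiparallel, so 5'→3' the coding strand is GTAGGATGCATTGTTAAGATATGTCCGCCTATGTAGAAGATCGATTGAGACCTTGGATC. Replace T with U for the mRNA.

5'-GUAGGAUGCAUUGUUAAGAUAUGUCCGCCUAUGUAGAAGAUCGAUUGAGACCUUGGAUC-3'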